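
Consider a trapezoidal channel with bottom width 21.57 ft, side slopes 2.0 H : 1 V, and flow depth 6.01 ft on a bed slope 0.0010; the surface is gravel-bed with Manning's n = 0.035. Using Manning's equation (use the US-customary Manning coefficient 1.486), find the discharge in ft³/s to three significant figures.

A = (b + z·y)·y = (21.57 + 2.0×6.01)×6.01 = 201.9 ft²
P = b + 2y√(1+z²) = 21.57 + 2×6.01×√(1+2.0²) = 48.45 ft
R = A/P = 201.9/48.45 = 4.167 ft
Q = (1.486/n)·A·R^(2/3)·S^(1/2) = (1.486/0.035) × 201.9 × 4.167^(2/3) × 0.0010^(1/2) = 701.8 ft³/s

702 ft³/s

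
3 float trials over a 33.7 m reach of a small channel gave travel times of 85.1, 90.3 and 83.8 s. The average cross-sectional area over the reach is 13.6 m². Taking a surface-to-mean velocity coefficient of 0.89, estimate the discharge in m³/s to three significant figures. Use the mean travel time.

4.72 m³/s

t̄ = (85.1 + 90.3 + 83.8) / 3 = 86.4 s
v_surface = L / t̄ = 33.7 / 86.4 = 0.3900 m/s
v_mean = 0.89 × 0.3900 = 0.3471 m/s
Q = A × v_mean = 13.6 × 0.3471 = 4.721 m³/s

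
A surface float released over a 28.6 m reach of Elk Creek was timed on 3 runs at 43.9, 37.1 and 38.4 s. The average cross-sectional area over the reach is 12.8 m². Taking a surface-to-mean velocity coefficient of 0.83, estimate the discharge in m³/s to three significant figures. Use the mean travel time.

7.63 m³/s

t̄ = (43.9 + 37.1 + 38.4) / 3 = 39.8 s
v_surface = L / t̄ = 28.6 / 39.8 = 0.7186 m/s
v_mean = 0.83 × 0.7186 = 0.5964 m/s
Q = A × v_mean = 12.8 × 0.5964 = 7.634 m³/s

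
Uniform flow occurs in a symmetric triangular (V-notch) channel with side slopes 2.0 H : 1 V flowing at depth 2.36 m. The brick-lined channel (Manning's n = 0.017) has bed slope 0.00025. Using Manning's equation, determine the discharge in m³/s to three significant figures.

10.7 m³/s

A = z·y² = 2.0×2.36² = 11.14 m²
P = 2y√(1+z²) = 2×2.36×√(1+2.0²) = 10.55 m
R = A/P = 11.14/10.55 = 1.055 m
Q = (1/n)·A·R^(2/3)·S^(1/2) = (1/0.017) × 11.14 × 1.055^(2/3) × 0.00025^(1/2) = 10.74 m³/s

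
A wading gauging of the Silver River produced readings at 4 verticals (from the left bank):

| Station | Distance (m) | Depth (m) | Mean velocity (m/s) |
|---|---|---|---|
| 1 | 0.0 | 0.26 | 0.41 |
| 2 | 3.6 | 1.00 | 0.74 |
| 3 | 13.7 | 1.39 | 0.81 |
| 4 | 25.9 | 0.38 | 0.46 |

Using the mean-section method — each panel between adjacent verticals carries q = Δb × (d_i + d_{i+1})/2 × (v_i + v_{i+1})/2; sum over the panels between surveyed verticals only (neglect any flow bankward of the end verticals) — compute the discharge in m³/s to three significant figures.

17.5 m³/s

Panel 1-2: Δb = 3.6 m, d̄ = (0.26+1.00)/2 = 0.63, v̄ = (0.41+0.74)/2 = 0.575 → q = 3.6×0.63×0.575 = 1.304 m³/s
Panel 2-3: Δb = 10.1 m, d̄ = (1.00+1.39)/2 = 1.195, v̄ = (0.74+0.81)/2 = 0.775 → q = 10.1×1.195×0.775 = 9.354 m³/s
Panel 3-4: Δb = 12.2 m, d̄ = (1.39+0.38)/2 = 0.885, v̄ = (0.81+0.46)/2 = 0.635 → q = 12.2×0.885×0.635 = 6.856 m³/s
Q = Σ q = 17.51 m³/s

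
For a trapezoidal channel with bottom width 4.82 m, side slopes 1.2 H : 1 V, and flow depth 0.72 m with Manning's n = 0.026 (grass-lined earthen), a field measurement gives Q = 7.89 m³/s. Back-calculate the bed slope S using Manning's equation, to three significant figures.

0.00521

A = (b + z·y)·y = (4.82 + 1.2×0.72)×0.72 = 4.092 m²
P = b + 2y√(1+z²) = 4.82 + 2×0.72×√(1+1.2²) = 7.069 m
R = A/P = 4.092/7.069 = 0.5789 m
S = (Q·n / (1·A·R^(2/3)))² = (7.89×0.026 / (1×4.092×0.6946))² = 0.005208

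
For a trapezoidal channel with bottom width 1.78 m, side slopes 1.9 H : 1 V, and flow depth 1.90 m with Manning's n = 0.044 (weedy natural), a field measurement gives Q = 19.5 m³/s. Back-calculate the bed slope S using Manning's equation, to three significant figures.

0.00674

A = (b + z·y)·y = (1.78 + 1.9×1.90)×1.90 = 10.24 m²
P = b + 2y√(1+z²) = 1.78 + 2×1.90×√(1+1.9²) = 9.939 m
R = A/P = 10.24/9.939 = 1.030 m
S = (Q·n / (1·A·R^(2/3)))² = (19.5×0.044 / (1×10.24×1.020))² = 0.006745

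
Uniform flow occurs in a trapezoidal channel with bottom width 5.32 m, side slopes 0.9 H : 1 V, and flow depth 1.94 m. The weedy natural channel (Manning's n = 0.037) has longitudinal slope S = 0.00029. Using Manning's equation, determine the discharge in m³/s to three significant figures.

7.52 m³/s

A = (b + z·y)·y = (5.32 + 0.9×1.94)×1.94 = 13.71 m²
P = b + 2y√(1+z²) = 5.32 + 2×1.94×√(1+0.9²) = 10.54 m
R = A/P = 13.71/10.54 = 1.301 m
Q = (1/n)·A·R^(2/3)·S^(1/2) = (1/0.037) × 13.71 × 1.301^(2/3) × 0.00029^(1/2) = 7.517 m³/s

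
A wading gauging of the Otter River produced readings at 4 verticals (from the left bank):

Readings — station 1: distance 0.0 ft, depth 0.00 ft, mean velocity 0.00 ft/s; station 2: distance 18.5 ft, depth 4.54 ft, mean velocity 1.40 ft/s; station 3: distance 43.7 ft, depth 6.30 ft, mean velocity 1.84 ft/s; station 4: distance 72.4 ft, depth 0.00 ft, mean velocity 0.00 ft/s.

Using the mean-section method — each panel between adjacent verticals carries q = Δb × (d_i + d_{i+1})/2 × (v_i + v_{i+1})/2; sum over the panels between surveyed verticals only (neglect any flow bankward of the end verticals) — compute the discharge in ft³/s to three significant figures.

Panel 1-2: Δb = 18.5 ft, d̄ = (0.00+4.54)/2 = 2.27, v̄ = (0.00+1.40)/2 = 0.7 → q = 18.5×2.27×0.7 = 29.40 ft³/s
Panel 2-3: Δb = 25.2 ft, d̄ = (4.54+6.30)/2 = 5.42, v̄ = (1.40+1.84)/2 = 1.62 → q = 25.2×5.42×1.62 = 221.3 ft³/s
Panel 3-4: Δb = 28.7 ft, d̄ = (6.30+0.00)/2 = 3.15, v̄ = (1.84+0.00)/2 = 0.92 → q = 28.7×3.15×0.92 = 83.17 ft³/s
Q = Σ q = 333.8 ft³/s

334 ft³/s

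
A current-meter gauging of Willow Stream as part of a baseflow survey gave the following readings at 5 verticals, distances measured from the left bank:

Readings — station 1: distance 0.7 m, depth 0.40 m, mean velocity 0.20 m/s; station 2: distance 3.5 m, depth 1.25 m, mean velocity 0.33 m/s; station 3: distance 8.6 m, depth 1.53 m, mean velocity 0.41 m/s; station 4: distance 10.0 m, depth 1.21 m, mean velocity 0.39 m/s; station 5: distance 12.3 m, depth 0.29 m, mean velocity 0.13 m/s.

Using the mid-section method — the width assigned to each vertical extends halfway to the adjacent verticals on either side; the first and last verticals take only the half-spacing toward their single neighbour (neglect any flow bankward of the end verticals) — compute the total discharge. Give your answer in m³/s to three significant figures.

w_1 = (3.5 − 0.7)/2 = 1.4 m; q_1 = 0.20 × 0.40 × 1.4 = 0.1120 m³/s
w_2 = (8.6 − 0.7)/2 = 3.95 m; q_2 = 0.33 × 1.25 × 3.95 = 1.629 m³/s
w_3 = (10.0 − 3.5)/2 = 3.25 m; q_3 = 0.41 × 1.53 × 3.25 = 2.039 m³/s
w_4 = (12.3 − 8.6)/2 = 1.85 m; q_4 = 0.39 × 1.21 × 1.85 = 0.8730 m³/s
w_5 = (12.3 − 10.0)/2 = 1.15 m; q_5 = 0.13 × 0.29 × 1.15 = 0.04336 m³/s
Q = Σ qᵢ = 4.696 m³/s

4.70 m³/s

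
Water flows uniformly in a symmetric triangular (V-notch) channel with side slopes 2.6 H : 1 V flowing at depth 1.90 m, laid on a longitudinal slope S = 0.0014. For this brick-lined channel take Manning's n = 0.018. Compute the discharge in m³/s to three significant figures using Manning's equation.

A = z·y² = 2.6×1.90² = 9.386 m²
P = 2y√(1+z²) = 2×1.90×√(1+2.6²) = 10.59 m
R = A/P = 9.386/10.59 = 0.8867 m
Q = (1/n)·A·R^(2/3)·S^(1/2) = (1/0.018) × 9.386 × 0.8867^(2/3) × 0.0014^(1/2) = 18.01 m³/s

18.0 m³/s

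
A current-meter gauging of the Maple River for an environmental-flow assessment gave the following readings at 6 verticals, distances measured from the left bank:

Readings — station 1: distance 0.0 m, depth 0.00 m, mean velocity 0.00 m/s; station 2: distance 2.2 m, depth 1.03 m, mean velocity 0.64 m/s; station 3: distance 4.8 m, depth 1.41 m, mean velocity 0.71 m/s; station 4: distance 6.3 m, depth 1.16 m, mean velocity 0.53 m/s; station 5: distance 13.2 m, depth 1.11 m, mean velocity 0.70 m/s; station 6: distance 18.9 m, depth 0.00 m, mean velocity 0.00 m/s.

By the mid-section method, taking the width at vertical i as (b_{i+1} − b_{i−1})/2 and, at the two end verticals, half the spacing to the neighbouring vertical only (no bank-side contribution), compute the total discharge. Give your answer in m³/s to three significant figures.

w_2 = (4.8 − 0.0)/2 = 2.4 m; q_2 = 0.64 × 1.03 × 2.4 = 1.582 m³/s
w_3 = (6.3 − 2.2)/2 = 2.05 m; q_3 = 0.71 × 1.41 × 2.05 = 2.052 m³/s
w_4 = (13.2 − 4.8)/2 = 4.2 m; q_4 = 0.53 × 1.16 × 4.2 = 2.582 m³/s
w_5 = (18.9 − 6.3)/2 = 6.3 m; q_5 = 0.70 × 1.11 × 6.3 = 4.895 m³/s
Stations 1, 6 contribute zero (depth or velocity is 0).
Q = Σ qᵢ = 11.11 m³/s

11.1 m³/s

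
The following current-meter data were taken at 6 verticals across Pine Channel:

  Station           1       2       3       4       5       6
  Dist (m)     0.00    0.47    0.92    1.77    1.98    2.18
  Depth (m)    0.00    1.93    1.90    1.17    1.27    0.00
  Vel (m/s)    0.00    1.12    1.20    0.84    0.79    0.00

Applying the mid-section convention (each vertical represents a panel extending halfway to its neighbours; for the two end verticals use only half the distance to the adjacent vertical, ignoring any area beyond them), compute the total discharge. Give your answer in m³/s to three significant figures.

3.20 m³/s

w_2 = (0.92 − 0.00)/2 = 0.46 m; q_2 = 1.12 × 1.93 × 0.46 = 0.9943 m³/s
w_3 = (1.77 − 0.47)/2 = 0.65 m; q_3 = 1.20 × 1.90 × 0.65 = 1.482 m³/s
w_4 = (1.98 − 0.92)/2 = 0.53 m; q_4 = 0.84 × 1.17 × 0.53 = 0.5209 m³/s
w_5 = (2.18 − 1.77)/2 = 0.205 m; q_5 = 0.79 × 1.27 × 0.205 = 0.2057 m³/s
Stations 1, 6 contribute zero (depth or velocity is 0).
Q = Σ qᵢ = 3.203 m³/s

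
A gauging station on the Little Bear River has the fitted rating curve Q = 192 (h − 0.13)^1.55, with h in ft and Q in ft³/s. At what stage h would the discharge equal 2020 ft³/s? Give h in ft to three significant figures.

4.69 ft

h − h₀ = (Q/C)^(1/b) = (2020/192)^(1/1.55) = 4.564 ft
h = 0.13 + 4.564 = 4.694 ft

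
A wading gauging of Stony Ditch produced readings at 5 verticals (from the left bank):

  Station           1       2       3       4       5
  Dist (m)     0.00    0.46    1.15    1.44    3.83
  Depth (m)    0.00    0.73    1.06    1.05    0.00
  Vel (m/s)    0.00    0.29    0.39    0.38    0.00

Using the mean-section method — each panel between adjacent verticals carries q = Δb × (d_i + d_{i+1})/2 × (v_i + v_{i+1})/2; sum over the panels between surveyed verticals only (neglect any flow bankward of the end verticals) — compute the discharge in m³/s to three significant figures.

0.591 m³/s

Panel 1-2: Δb = 0.46 m, d̄ = (0.00+0.73)/2 = 0.365, v̄ = (0.00+0.29)/2 = 0.145 → q = 0.46×0.365×0.145 = 0.02435 m³/s
Panel 2-3: Δb = 0.69 m, d̄ = (0.73+1.06)/2 = 0.895, v̄ = (0.29+0.39)/2 = 0.34 → q = 0.69×0.895×0.34 = 0.2100 m³/s
Panel 3-4: Δb = 0.29 m, d̄ = (1.06+1.05)/2 = 1.055, v̄ = (0.39+0.38)/2 = 0.385 → q = 0.29×1.055×0.385 = 0.1178 m³/s
Panel 4-5: Δb = 2.39 m, d̄ = (1.05+0.00)/2 = 0.525, v̄ = (0.38+0.00)/2 = 0.19 → q = 2.39×0.525×0.19 = 0.2384 m³/s
Q = Σ q = 0.5905 m³/s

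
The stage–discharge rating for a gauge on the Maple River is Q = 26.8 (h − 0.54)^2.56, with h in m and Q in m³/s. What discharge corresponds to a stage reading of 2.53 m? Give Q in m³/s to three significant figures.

Q = 26.8 × (2.53 − 0.54)^2.56 = 26.8 × 1.99^2.56 = 156.0 m³/s

156 m³/s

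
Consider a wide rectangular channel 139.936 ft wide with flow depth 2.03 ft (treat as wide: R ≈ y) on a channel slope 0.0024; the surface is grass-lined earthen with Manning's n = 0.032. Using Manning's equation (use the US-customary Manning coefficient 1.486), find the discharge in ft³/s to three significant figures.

A = b·y = 139.936 × 2.03 = 284.1 ft²
Wide channel: R ≈ y = 2.03 ft
Q = (1.486/n)·A·R^(2/3)·S^(1/2) = (1.486/0.032) × 284.1 × 2.030^(2/3) × 0.0024^(1/2) = 1036 ft³/s

1040 ft³/s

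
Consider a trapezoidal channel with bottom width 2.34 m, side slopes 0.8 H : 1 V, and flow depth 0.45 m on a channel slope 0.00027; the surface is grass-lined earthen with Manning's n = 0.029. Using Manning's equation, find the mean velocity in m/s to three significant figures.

A = (b + z·y)·y = (2.34 + 0.8×0.45)×0.45 = 1.215 m²
P = b + 2y√(1+z²) = 2.34 + 2×0.45×√(1+0.8²) = 3.493 m
R = A/P = 1.215/3.493 = 0.3479 m
Q = (1/n)·A·R^(2/3)·S^(1/2) = (1/0.029) × 1.215 × 0.3479^(2/3) × 0.00027^(1/2) = 0.3405 m³/s
V = Q/A = 0.3405/1.215 = 0.2803 m/s

0.280 m/s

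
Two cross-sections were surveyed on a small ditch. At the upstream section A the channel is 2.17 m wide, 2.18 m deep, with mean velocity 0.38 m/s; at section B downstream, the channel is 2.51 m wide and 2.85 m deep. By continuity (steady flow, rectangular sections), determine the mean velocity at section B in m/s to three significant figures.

0.251 m/s

Q = A₁V₁ = (2.17×2.18) × 0.38 = 1.798 m³/s
A₂ = 2.51 × 2.85 = 7.154 m²
V₂ = Q/A₂ = 1.798/7.154 = 0.2513 m/s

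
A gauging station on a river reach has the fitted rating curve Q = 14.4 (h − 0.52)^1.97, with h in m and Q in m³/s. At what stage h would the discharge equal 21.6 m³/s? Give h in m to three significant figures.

1.75 m

h − h₀ = (Q/C)^(1/b) = (21.6/14.4)^(1/1.97) = 1.229 m
h = 0.52 + 1.229 = 1.749 m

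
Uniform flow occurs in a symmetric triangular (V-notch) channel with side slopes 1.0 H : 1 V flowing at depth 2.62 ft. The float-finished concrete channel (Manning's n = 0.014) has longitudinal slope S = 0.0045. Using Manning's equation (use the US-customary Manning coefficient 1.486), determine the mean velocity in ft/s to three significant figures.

6.77 ft/s

A = z·y² = 1.0×2.62² = 6.864 ft²
P = 2y√(1+z²) = 2×2.62×√(1+1.0²) = 7.410 ft
R = A/P = 6.864/7.410 = 0.9263 ft
Q = (1.486/n)·A·R^(2/3)·S^(1/2) = (1.486/0.014) × 6.864 × 0.9263^(2/3) × 0.0045^(1/2) = 46.44 ft³/s
V = Q/A = 46.44/6.864 = 6.766 ft/s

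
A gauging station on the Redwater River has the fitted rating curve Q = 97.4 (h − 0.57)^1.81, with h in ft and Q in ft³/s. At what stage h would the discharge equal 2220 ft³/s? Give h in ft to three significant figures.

6.20 ft

h − h₀ = (Q/C)^(1/b) = (2220/97.4)^(1/1.81) = 5.626 ft
h = 0.57 + 5.626 = 6.196 ft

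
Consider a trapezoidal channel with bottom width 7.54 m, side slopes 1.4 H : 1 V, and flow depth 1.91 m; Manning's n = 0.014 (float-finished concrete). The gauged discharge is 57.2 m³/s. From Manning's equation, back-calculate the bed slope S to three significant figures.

0.00109

A = (b + z·y)·y = (7.54 + 1.4×1.91)×1.91 = 19.51 m²
P = b + 2y√(1+z²) = 7.54 + 2×1.91×√(1+1.4²) = 14.11 m
R = A/P = 19.51/14.11 = 1.382 m
S = (Q·n / (1·A·R^(2/3)))² = (57.2×0.014 / (1×19.51×1.241))² = 0.001094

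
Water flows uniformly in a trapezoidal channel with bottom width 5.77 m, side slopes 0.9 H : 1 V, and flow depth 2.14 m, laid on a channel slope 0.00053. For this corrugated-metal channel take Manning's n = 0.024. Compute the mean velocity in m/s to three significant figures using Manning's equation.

1.22 m/s

A = (b + z·y)·y = (5.77 + 0.9×2.14)×2.14 = 16.47 m²
P = b + 2y√(1+z²) = 5.77 + 2×2.14×√(1+0.9²) = 11.53 m
R = A/P = 16.47/11.53 = 1.429 m
Q = (1/n)·A·R^(2/3)·S^(1/2) = (1/0.024) × 16.47 × 1.429^(2/3) × 0.00053^(1/2) = 20.04 m³/s
V = Q/A = 20.04/16.47 = 1.217 m/s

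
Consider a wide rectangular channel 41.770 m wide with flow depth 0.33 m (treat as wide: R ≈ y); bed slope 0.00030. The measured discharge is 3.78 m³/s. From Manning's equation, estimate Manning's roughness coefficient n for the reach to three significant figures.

0.0302

A = b·y = 41.770 × 0.33 = 13.78 m²
Wide channel: R ≈ y = 0.33 m
n = (1/Q)·A·R^(2/3)·S^(1/2) = (1/3.78) × 13.78 × 0.4775 × 0.01732 = 0.03016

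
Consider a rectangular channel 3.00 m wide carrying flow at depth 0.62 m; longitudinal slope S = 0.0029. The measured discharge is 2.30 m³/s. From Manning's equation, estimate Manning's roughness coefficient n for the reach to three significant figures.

A = b·y = 3.00 × 0.62 = 1.860 m²
P = b + 2y = 3.00 + 2×0.62 = 4.240 m
R = A/P = 1.860/4.240 = 0.4387 m
n = (1/Q)·A·R^(2/3)·S^(1/2) = (1/2.30) × 1.860 × 0.5773 × 0.05385 = 0.02514

0.0251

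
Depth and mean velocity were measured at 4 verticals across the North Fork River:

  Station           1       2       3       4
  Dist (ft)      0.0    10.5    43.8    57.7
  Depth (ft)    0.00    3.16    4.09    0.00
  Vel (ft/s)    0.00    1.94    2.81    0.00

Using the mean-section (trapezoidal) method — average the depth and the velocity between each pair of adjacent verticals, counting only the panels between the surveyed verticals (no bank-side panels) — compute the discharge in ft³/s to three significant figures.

Panel 1-2: Δb = 10.5 ft, d̄ = (0.00+3.16)/2 = 1.58, v̄ = (0.00+1.94)/2 = 0.97 → q = 10.5×1.58×0.97 = 16.09 ft³/s
Panel 2-3: Δb = 33.3 ft, d̄ = (3.16+4.09)/2 = 3.625, v̄ = (1.94+2.81)/2 = 2.375 → q = 33.3×3.625×2.375 = 286.7 ft³/s
Panel 3-4: Δb = 13.9 ft, d̄ = (4.09+0.00)/2 = 2.045, v̄ = (2.81+0.00)/2 = 1.405 → q = 13.9×2.045×1.405 = 39.94 ft³/s
Q = Σ q = 342.7 ft³/s

343 ft³/s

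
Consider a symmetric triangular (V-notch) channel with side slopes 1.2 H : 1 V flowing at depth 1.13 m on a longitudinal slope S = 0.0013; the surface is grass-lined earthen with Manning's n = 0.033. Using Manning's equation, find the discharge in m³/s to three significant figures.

0.960 m³/s

A = z·y² = 1.2×1.13² = 1.532 m²
P = 2y√(1+z²) = 2×1.13×√(1+1.2²) = 3.530 m
R = A/P = 1.532/3.530 = 0.4340 m
Q = (1/n)·A·R^(2/3)·S^(1/2) = (1/0.033) × 1.532 × 0.4340^(2/3) × 0.0013^(1/2) = 0.9597 m³/s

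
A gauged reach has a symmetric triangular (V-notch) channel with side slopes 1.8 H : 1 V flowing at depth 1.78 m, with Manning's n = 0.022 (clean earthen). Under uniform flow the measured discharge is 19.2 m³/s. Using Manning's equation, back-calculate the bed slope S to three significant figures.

A = z·y² = 1.8×1.78² = 5.703 m²
P = 2y√(1+z²) = 2×1.78×√(1+1.8²) = 7.330 m
R = A/P = 5.703/7.330 = 0.7780 m
S = (Q·n / (1·A·R^(2/3)))² = (19.2×0.022 / (1×5.703×0.8459))² = 0.007666

0.00767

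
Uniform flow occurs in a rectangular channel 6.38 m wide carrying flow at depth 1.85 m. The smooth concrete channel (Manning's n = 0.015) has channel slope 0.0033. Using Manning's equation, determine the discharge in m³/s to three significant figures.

50.2 m³/s

A = b·y = 6.38 × 1.85 = 11.80 m²
P = b + 2y = 6.38 + 2×1.85 = 10.08 m
R = A/P = 11.80/10.08 = 1.171 m
Q = (1/n)·A·R^(2/3)·S^(1/2) = (1/0.015) × 11.80 × 1.171^(2/3) × 0.0033^(1/2) = 50.22 m³/s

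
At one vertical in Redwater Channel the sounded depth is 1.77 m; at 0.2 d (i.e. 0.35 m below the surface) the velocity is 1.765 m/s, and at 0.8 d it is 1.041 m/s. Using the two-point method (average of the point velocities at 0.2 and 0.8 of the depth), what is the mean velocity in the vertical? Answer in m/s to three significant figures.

1.40 m/s

v̄ = (1.765 + 1.041) / 2 = 1.403 m/s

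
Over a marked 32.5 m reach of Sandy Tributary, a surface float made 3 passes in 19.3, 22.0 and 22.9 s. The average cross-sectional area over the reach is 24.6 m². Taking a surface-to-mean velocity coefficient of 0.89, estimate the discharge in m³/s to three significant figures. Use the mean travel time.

33.3 m³/s

t̄ = (19.3 + 22.0 + 22.9) / 3 = 21.4 s
v_surface = L / t̄ = 32.5 / 21.4 = 1.519 m/s
v_mean = 0.89 × 1.519 = 1.352 m/s
Q = A × v_mean = 24.6 × 1.352 = 33.25 m³/s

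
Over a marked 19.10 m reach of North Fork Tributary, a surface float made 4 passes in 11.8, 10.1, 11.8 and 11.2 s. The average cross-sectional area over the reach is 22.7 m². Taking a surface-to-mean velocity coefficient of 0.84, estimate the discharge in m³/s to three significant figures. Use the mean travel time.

t̄ = (11.8 + 10.1 + 11.8 + 11.2) / 4 = 11.225 s
v_surface = L / t̄ = 19.10 / 11.225 = 1.702 m/s
v_mean = 0.84 × 1.702 = 1.429 m/s
Q = A × v_mean = 22.7 × 1.429 = 32.45 m³/s

32.4 m³/s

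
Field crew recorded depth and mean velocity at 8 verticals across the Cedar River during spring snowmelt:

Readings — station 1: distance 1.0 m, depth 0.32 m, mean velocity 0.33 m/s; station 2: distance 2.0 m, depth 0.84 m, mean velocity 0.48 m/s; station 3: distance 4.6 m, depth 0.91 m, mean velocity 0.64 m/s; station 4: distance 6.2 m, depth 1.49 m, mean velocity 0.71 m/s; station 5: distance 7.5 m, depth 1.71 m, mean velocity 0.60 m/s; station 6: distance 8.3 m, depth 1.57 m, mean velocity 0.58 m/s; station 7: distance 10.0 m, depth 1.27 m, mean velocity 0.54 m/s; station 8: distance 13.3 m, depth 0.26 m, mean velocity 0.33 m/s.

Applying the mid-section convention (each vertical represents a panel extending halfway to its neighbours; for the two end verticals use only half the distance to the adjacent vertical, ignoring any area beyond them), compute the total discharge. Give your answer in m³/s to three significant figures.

w_1 = (2.0 − 1.0)/2 = 0.5 m; q_1 = 0.33 × 0.32 × 0.5 = 0.05280 m³/s
w_2 = (4.6 − 1.0)/2 = 1.8 m; q_2 = 0.48 × 0.84 × 1.8 = 0.7258 m³/s
w_3 = (6.2 − 2.0)/2 = 2.1 m; q_3 = 0.64 × 0.91 × 2.1 = 1.223 m³/s
w_4 = (7.5 − 4.6)/2 = 1.45 m; q_4 = 0.71 × 1.49 × 1.45 = 1.534 m³/s
w_5 = (8.3 − 6.2)/2 = 1.05 m; q_5 = 0.60 × 1.71 × 1.05 = 1.077 m³/s
w_6 = (10.0 − 7.5)/2 = 1.25 m; q_6 = 0.58 × 1.57 × 1.25 = 1.138 m³/s
w_7 = (13.3 − 8.3)/2 = 2.5 m; q_7 = 0.54 × 1.27 × 2.5 = 1.715 m³/s
w_8 = (13.3 − 10.0)/2 = 1.65 m; q_8 = 0.33 × 0.26 × 1.65 = 0.1416 m³/s
Q = Σ qᵢ = 7.607 m³/s

7.61 m³/s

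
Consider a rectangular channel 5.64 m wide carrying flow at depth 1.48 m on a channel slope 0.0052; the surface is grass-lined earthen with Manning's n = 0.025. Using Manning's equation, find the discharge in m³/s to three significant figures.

23.6 m³/s

A = b·y = 5.64 × 1.48 = 8.347 m²
P = b + 2y = 5.64 + 2×1.48 = 8.600 m
R = A/P = 8.347/8.600 = 0.9706 m
Q = (1/n)·A·R^(2/3)·S^(1/2) = (1/0.025) × 8.347 × 0.9706^(2/3) × 0.0052^(1/2) = 23.60 m³/s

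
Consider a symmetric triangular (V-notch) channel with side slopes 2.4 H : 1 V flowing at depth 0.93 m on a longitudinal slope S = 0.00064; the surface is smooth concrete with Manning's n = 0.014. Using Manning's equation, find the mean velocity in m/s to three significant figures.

A = z·y² = 2.4×0.93² = 2.076 m²
P = 2y√(1+z²) = 2×0.93×√(1+2.4²) = 4.836 m
R = A/P = 2.076/4.836 = 0.4292 m
Q = (1/n)·A·R^(2/3)·S^(1/2) = (1/0.014) × 2.076 × 0.4292^(2/3) × 0.00064^(1/2) = 2.134 m³/s
V = Q/A = 2.134/2.076 = 1.028 m/s

1.03 m/s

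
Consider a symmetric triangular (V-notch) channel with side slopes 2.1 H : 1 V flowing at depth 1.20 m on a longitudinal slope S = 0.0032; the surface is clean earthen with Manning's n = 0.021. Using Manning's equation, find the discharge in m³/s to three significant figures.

A = z·y² = 2.1×1.20² = 3.024 m²
P = 2y√(1+z²) = 2×1.20×√(1+2.1²) = 5.582 m
R = A/P = 3.024/5.582 = 0.5417 m
Q = (1/n)·A·R^(2/3)·S^(1/2) = (1/0.021) × 3.024 × 0.5417^(2/3) × 0.0032^(1/2) = 5.413 m³/s

5.41 m³/s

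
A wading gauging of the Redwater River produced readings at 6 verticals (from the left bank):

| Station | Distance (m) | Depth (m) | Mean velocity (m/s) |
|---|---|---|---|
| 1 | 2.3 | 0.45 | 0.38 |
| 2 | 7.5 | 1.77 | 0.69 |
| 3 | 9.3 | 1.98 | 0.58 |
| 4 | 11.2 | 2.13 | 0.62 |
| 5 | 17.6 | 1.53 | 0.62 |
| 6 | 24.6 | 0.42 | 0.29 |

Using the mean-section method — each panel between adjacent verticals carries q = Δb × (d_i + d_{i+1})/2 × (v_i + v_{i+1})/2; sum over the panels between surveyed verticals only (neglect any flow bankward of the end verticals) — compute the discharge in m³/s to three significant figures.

17.9 m³/s

Panel 1-2: Δb = 5.2 m, d̄ = (0.45+1.77)/2 = 1.11, v̄ = (0.38+0.69)/2 = 0.535 → q = 5.2×1.11×0.535 = 3.088 m³/s
Panel 2-3: Δb = 1.8 m, d̄ = (1.77+1.98)/2 = 1.875, v̄ = (0.69+0.58)/2 = 0.635 → q = 1.8×1.875×0.635 = 2.143 m³/s
Panel 3-4: Δb = 1.9 m, d̄ = (1.98+2.13)/2 = 2.055, v̄ = (0.58+0.62)/2 = 0.6 → q = 1.9×2.055×0.6 = 2.343 m³/s
Panel 4-5: Δb = 6.4 m, d̄ = (2.13+1.53)/2 = 1.83, v̄ = (0.62+0.62)/2 = 0.62 → q = 6.4×1.83×0.62 = 7.261 m³/s
Panel 5-6: Δb = 7 m, d̄ = (1.53+0.42)/2 = 0.975, v̄ = (0.62+0.29)/2 = 0.455 → q = 7×0.975×0.455 = 3.105 m³/s
Q = Σ q = 17.94 m³/s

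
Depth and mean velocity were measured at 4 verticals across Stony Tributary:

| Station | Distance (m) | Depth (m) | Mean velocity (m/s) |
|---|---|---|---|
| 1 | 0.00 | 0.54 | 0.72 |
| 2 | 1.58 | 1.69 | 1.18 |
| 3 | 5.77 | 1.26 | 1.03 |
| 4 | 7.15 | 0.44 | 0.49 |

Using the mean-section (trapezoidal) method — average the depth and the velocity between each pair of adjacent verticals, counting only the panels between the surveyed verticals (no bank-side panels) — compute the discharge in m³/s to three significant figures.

Panel 1-2: Δb = 1.58 m, d̄ = (0.54+1.69)/2 = 1.115, v̄ = (0.72+1.18)/2 = 0.95 → q = 1.58×1.115×0.95 = 1.674 m³/s
Panel 2-3: Δb = 4.19 m, d̄ = (1.69+1.26)/2 = 1.475, v̄ = (1.18+1.03)/2 = 1.105 → q = 4.19×1.475×1.105 = 6.829 m³/s
Panel 3-4: Δb = 1.38 m, d̄ = (1.26+0.44)/2 = 0.85, v̄ = (1.03+0.49)/2 = 0.76 → q = 1.38×0.85×0.76 = 0.8915 m³/s
Q = Σ q = 9.394 m³/s

9.39 m³/s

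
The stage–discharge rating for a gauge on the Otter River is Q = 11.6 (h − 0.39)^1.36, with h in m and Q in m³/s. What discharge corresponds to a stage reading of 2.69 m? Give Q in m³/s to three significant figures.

Q = 11.6 × (2.69 − 0.39)^1.36 = 11.6 × 2.3^1.36 = 36.01 m³/s

36.0 m³/s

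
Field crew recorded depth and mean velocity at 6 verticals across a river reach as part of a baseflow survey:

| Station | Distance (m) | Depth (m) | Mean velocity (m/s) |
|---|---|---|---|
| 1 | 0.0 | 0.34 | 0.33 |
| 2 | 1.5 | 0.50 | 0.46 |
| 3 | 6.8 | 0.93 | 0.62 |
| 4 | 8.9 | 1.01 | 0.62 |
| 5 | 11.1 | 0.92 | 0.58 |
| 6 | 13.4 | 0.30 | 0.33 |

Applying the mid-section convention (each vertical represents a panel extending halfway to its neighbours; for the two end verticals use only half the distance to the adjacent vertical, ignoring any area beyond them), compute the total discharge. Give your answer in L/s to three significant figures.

w_1 = (1.5 − 0.0)/2 = 0.75 m; q_1 = 0.33 × 0.34 × 0.75 = 0.08415 m³/s
w_2 = (6.8 − 0.0)/2 = 3.4 m; q_2 = 0.46 × 0.50 × 3.4 = 0.7820 m³/s
w_3 = (8.9 − 1.5)/2 = 3.7 m; q_3 = 0.62 × 0.93 × 3.7 = 2.133 m³/s
w_4 = (11.1 − 6.8)/2 = 2.15 m; q_4 = 0.62 × 1.01 × 2.15 = 1.346 m³/s
w_5 = (13.4 − 8.9)/2 = 2.25 m; q_5 = 0.58 × 0.92 × 2.25 = 1.201 m³/s
w_6 = (13.4 − 11.1)/2 = 1.15 m; q_6 = 0.33 × 0.30 × 1.15 = 0.1139 m³/s
Q = Σ qᵢ = 5.660 m³/s
= 5.660 × 1000 = 5660 L/s

5660 L/s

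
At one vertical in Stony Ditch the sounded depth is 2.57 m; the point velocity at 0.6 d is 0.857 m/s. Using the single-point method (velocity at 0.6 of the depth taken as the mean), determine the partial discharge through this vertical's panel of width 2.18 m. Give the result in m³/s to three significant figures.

4.80 m³/s

v̄ = v₀.₆ = 0.857 m/s
q = v̄ × d × w = 0.8570 × 2.57 × 2.18 = 4.801 m³/s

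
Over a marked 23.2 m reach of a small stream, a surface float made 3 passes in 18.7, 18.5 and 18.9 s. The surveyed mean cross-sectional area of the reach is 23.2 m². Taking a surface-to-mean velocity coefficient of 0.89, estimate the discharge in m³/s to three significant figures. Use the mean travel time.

25.6 m³/s

t̄ = (18.7 + 18.5 + 18.9) / 3 = 18.7 s
v_surface = L / t̄ = 23.2 / 18.7 = 1.241 m/s
v_mean = 0.89 × 1.241 = 1.104 m/s
Q = A × v_mean = 23.2 × 1.104 = 25.62 m³/s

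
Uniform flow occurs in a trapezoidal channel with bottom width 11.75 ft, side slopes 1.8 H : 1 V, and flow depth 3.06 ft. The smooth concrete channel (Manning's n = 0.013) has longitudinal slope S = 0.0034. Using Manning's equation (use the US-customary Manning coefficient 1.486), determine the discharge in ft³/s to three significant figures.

A = (b + z·y)·y = (11.75 + 1.8×3.06)×3.06 = 52.81 ft²
P = b + 2y√(1+z²) = 11.75 + 2×3.06×√(1+1.8²) = 24.35 ft
R = A/P = 52.81/24.35 = 2.169 ft
Q = (1.486/n)·A·R^(2/3)·S^(1/2) = (1.486/0.013) × 52.81 × 2.169^(2/3) × 0.0034^(1/2) = 589.7 ft³/s

590 ft³/s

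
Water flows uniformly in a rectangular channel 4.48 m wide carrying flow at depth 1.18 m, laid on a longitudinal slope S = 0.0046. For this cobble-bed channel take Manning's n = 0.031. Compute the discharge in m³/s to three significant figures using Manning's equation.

9.74 m³/s

A = b·y = 4.48 × 1.18 = 5.286 m²
P = b + 2y = 4.48 + 2×1.18 = 6.840 m
R = A/P = 5.286/6.840 = 0.7729 m
Q = (1/n)·A·R^(2/3)·S^(1/2) = (1/0.031) × 5.286 × 0.7729^(2/3) × 0.0046^(1/2) = 9.740 m³/s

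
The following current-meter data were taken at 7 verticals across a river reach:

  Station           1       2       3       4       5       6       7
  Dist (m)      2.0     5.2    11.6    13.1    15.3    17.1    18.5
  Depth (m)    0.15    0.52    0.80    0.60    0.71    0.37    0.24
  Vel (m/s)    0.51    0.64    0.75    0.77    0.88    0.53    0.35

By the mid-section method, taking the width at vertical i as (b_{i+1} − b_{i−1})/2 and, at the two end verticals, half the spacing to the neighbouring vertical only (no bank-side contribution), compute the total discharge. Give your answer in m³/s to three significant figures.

6.57 m³/s

w_1 = (5.2 − 2.0)/2 = 1.6 m; q_1 = 0.51 × 0.15 × 1.6 = 0.1224 m³/s
w_2 = (11.6 − 2.0)/2 = 4.8 m; q_2 = 0.64 × 0.52 × 4.8 = 1.597 m³/s
w_3 = (13.1 − 5.2)/2 = 3.95 m; q_3 = 0.75 × 0.80 × 3.95 = 2.370 m³/s
w_4 = (15.3 − 11.6)/2 = 1.85 m; q_4 = 0.77 × 0.60 × 1.85 = 0.8547 m³/s
w_5 = (17.1 − 13.1)/2 = 2 m; q_5 = 0.88 × 0.71 × 2 = 1.250 m³/s
w_6 = (18.5 − 15.3)/2 = 1.6 m; q_6 = 0.53 × 0.37 × 1.6 = 0.3138 m³/s
w_7 = (18.5 − 17.1)/2 = 0.7 m; q_7 = 0.35 × 0.24 × 0.7 = 0.05880 m³/s
Q = Σ qᵢ = 6.567 m³/s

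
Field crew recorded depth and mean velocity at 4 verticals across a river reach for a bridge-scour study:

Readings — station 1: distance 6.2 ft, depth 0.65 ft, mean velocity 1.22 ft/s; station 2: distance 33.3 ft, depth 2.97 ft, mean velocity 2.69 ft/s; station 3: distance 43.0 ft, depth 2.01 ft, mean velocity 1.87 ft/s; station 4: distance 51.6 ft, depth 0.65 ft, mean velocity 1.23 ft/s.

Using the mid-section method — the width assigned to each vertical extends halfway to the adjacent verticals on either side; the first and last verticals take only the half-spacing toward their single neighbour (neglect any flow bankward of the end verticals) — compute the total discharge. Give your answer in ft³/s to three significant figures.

w_1 = (33.3 − 6.2)/2 = 13.55 ft; q_1 = 1.22 × 0.65 × 13.55 = 10.75 ft³/s
w_2 = (43.0 − 6.2)/2 = 18.4 ft; q_2 = 2.69 × 2.97 × 18.4 = 147.0 ft³/s
w_3 = (51.6 − 33.3)/2 = 9.15 ft; q_3 = 1.87 × 2.01 × 9.15 = 34.39 ft³/s
w_4 = (51.6 − 43.0)/2 = 4.3 ft; q_4 = 1.23 × 0.65 × 4.3 = 3.438 ft³/s
Q = Σ qᵢ = 195.6 ft³/s

196 ft³/s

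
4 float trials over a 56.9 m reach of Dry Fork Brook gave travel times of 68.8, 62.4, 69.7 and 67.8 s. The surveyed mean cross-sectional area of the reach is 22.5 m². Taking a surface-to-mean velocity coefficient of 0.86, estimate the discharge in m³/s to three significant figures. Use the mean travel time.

t̄ = (68.8 + 62.4 + 69.7 + 67.8) / 4 = 67.175 s
v_surface = L / t̄ = 56.9 / 67.175 = 0.8470 m/s
v_mean = 0.86 × 0.8470 = 0.7285 m/s
Q = A × v_mean = 22.5 × 0.7285 = 16.39 m³/s

16.4 m³/s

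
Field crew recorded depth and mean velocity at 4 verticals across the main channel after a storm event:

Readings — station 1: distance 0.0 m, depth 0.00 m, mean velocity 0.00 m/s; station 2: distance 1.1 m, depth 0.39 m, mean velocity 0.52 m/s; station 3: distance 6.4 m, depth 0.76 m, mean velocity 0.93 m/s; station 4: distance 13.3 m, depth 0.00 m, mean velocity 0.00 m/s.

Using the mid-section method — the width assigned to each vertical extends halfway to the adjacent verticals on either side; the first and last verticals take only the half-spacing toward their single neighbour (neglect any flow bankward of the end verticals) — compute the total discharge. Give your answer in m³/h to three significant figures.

17900 m³/h

w_2 = (6.4 − 0.0)/2 = 3.2 m; q_2 = 0.52 × 0.39 × 3.2 = 0.6490 m³/s
w_3 = (13.3 − 1.1)/2 = 6.1 m; q_3 = 0.93 × 0.76 × 6.1 = 4.311 m³/s
Stations 1, 4 contribute zero (depth or velocity is 0).
Q = Σ qᵢ = 4.960 m³/s
= 4.960 × 3600 = 17860 m³/h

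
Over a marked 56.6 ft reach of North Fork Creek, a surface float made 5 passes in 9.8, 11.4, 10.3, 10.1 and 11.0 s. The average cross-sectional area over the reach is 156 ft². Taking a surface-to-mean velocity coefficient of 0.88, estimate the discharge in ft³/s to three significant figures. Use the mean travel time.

739 ft³/s

t̄ = (9.8 + 11.4 + 10.3 + 10.1 + 11.0) / 5 = 10.52 s
v_surface = L / t̄ = 56.6 / 10.52 = 5.380 ft/s
v_mean = 0.88 × 5.380 = 4.735 ft/s
Q = A × v_mean = 156 × 4.735 = 738.6 ft³/s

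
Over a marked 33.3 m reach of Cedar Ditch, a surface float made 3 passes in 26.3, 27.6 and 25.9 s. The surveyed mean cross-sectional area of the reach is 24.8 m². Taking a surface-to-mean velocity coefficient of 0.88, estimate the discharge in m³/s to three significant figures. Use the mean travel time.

27.3 m³/s

t̄ = (26.3 + 27.6 + 25.9) / 3 = 26.6 s
v_surface = L / t̄ = 33.3 / 26.6 = 1.252 m/s
v_mean = 0.88 × 1.252 = 1.102 m/s
Q = A × v_mean = 24.8 × 1.102 = 27.32 m³/s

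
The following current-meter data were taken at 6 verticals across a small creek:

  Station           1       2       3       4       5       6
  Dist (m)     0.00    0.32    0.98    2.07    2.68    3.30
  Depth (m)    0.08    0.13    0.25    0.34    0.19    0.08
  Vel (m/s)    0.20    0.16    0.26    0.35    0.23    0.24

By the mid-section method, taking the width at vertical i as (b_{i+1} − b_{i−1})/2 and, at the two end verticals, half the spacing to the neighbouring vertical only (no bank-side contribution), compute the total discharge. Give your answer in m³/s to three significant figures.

w_1 = (0.32 − 0.00)/2 = 0.16 m; q_1 = 0.20 × 0.08 × 0.16 = 0.002560 m³/s
w_2 = (0.98 − 0.00)/2 = 0.49 m; q_2 = 0.16 × 0.13 × 0.49 = 0.01019 m³/s
w_3 = (2.07 − 0.32)/2 = 0.875 m; q_3 = 0.26 × 0.25 × 0.875 = 0.05688 m³/s
w_4 = (2.68 − 0.98)/2 = 0.85 m; q_4 = 0.35 × 0.34 × 0.85 = 0.1012 m³/s
w_5 = (3.30 − 2.07)/2 = 0.615 m; q_5 = 0.23 × 0.19 × 0.615 = 0.02688 m³/s
w_6 = (3.30 − 2.68)/2 = 0.31 m; q_6 = 0.24 × 0.08 × 0.31 = 0.005952 m³/s
Q = Σ qᵢ = 0.2036 m³/s

0.204 m³/s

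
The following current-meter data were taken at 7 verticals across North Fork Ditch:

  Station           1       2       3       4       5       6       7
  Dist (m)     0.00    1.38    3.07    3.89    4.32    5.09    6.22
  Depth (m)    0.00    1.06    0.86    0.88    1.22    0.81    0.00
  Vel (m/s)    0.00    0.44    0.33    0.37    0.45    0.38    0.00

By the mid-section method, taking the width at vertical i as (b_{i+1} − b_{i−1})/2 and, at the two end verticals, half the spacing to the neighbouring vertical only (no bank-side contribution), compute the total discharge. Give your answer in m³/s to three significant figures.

w_2 = (3.07 − 0.00)/2 = 1.535 m; q_2 = 0.44 × 1.06 × 1.535 = 0.7159 m³/s
w_3 = (3.89 − 1.38)/2 = 1.255 m; q_3 = 0.33 × 0.86 × 1.255 = 0.3562 m³/s
w_4 = (4.32 − 3.07)/2 = 0.625 m; q_4 = 0.37 × 0.88 × 0.625 = 0.2035 m³/s
w_5 = (5.09 − 3.89)/2 = 0.6 m; q_5 = 0.45 × 1.22 × 0.6 = 0.3294 m³/s
w_6 = (6.22 − 4.32)/2 = 0.95 m; q_6 = 0.38 × 0.81 × 0.95 = 0.2924 m³/s
Stations 1, 7 contribute zero (depth or velocity is 0).
Q = Σ qᵢ = 1.897 m³/s

1.90 m³/s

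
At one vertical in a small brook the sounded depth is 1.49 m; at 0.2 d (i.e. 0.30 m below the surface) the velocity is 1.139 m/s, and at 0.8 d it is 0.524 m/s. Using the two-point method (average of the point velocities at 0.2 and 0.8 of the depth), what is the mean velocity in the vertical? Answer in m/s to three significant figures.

v̄ = (1.139 + 0.524) / 2 = 0.8315 m/s

0.832 m/s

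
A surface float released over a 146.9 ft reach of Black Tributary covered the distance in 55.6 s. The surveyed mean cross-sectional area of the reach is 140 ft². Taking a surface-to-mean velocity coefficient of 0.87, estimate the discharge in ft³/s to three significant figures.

322 ft³/s

v_surface = L / t̄ = 146.9 / 55.6 = 2.642 ft/s
v_mean = 0.87 × 2.642 = 2.299 ft/s
Q = A × v_mean = 140 × 2.299 = 321.8 ft³/s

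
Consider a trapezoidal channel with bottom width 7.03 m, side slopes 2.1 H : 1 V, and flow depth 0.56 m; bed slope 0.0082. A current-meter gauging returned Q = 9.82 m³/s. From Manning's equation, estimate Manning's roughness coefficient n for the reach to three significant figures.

A = (b + z·y)·y = (7.03 + 2.1×0.56)×0.56 = 4.595 m²
P = b + 2y√(1+z²) = 7.03 + 2×0.56×√(1+2.1²) = 9.635 m
R = A/P = 4.595/9.635 = 0.4769 m
n = (1/Q)·A·R^(2/3)·S^(1/2) = (1/9.82) × 4.595 × 0.6104 × 0.09055 = 0.02587

0.0259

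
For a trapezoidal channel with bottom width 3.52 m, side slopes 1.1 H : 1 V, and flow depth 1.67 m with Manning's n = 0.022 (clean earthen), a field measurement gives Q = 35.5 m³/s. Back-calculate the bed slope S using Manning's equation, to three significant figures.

A = (b + z·y)·y = (3.52 + 1.1×1.67)×1.67 = 8.946 m²
P = b + 2y√(1+z²) = 3.52 + 2×1.67×√(1+1.1²) = 8.485 m
R = A/P = 8.946/8.485 = 1.054 m
S = (Q·n / (1·A·R^(2/3)))² = (35.5×0.022 / (1×8.946×1.036))² = 0.007102

0.00710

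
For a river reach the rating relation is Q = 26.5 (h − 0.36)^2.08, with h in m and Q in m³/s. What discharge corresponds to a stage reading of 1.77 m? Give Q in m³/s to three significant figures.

54.2 m³/s

Q = 26.5 × (1.77 − 0.36)^2.08 = 26.5 × 1.41^2.08 = 54.15 m³/s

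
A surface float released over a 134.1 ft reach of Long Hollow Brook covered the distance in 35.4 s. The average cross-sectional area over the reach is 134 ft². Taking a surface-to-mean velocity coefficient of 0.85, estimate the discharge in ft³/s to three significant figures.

v_surface = L / t̄ = 134.1 / 35.4 = 3.788 ft/s
v_mean = 0.85 × 3.788 = 3.220 ft/s
Q = A × v_mean = 134 × 3.220 = 431.5 ft³/s

431 ft³/s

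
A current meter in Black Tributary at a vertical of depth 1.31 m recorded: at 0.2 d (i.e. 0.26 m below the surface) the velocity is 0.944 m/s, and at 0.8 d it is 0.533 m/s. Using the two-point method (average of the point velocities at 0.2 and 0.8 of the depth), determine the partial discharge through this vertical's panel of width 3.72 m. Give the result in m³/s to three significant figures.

v̄ = (0.944 + 0.533) / 2 = 0.7385 m/s
q = v̄ × d × w = 0.7385 × 1.31 × 3.72 = 3.599 m³/s

3.60 m³/s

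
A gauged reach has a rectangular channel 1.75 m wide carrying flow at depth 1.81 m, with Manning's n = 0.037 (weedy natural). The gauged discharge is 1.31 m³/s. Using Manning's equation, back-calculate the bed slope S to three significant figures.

A = b·y = 1.75 × 1.81 = 3.168 m²
P = b + 2y = 1.75 + 2×1.81 = 5.370 m
R = A/P = 3.168/5.370 = 0.5899 m
S = (Q·n / (1·A·R^(2/3)))² = (1.31×0.037 / (1×3.168×0.7033))² = 0.0004734

0.000473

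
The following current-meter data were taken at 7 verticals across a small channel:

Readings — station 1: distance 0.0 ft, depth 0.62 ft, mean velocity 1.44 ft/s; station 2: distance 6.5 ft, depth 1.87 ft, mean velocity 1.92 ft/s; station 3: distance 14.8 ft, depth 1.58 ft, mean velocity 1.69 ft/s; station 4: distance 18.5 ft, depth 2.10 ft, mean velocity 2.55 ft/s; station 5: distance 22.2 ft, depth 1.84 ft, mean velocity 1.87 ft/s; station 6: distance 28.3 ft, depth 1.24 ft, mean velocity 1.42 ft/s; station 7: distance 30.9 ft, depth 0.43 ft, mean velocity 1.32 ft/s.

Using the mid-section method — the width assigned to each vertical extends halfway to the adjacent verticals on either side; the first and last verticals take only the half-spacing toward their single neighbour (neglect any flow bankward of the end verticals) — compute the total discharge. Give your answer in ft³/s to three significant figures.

90.6 ft³/s

w_1 = (6.5 − 0.0)/2 = 3.25 ft; q_1 = 1.44 × 0.62 × 3.25 = 2.902 ft³/s
w_2 = (14.8 − 0.0)/2 = 7.4 ft; q_2 = 1.92 × 1.87 × 7.4 = 26.57 ft³/s
w_3 = (18.5 − 6.5)/2 = 6 ft; q_3 = 1.69 × 1.58 × 6 = 16.02 ft³/s
w_4 = (22.2 − 14.8)/2 = 3.7 ft; q_4 = 2.55 × 2.10 × 3.7 = 19.81 ft³/s
w_5 = (28.3 − 18.5)/2 = 4.9 ft; q_5 = 1.87 × 1.84 × 4.9 = 16.86 ft³/s
w_6 = (30.9 − 22.2)/2 = 4.35 ft; q_6 = 1.42 × 1.24 × 4.35 = 7.659 ft³/s
w_7 = (30.9 − 28.3)/2 = 1.3 ft; q_7 = 1.32 × 0.43 × 1.3 = 0.7379 ft³/s
Q = Σ qᵢ = 90.56 ft³/s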